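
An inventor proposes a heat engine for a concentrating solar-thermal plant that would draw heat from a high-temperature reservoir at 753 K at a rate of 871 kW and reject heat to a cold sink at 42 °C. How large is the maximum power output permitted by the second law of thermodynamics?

T_C = 42 °C → 42 + 273.15 = 315.15 K.
No engine can exceed the Carnot limit: η_max = 1 − T_C/T_H = 1 − 315.15/753.00 = 0.5815.
W_max = η_max · Q_H = 0.5815 × 871 = 506 kW.

Ẇ_max ≈ 506 kW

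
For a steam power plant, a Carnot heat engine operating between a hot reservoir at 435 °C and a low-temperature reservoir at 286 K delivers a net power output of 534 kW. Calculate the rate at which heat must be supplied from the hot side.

Q̇_H ≈ 896 kW

T_H = 435 °C → 435 + 273.15 = 708.15 K.
Since the cycle is reversible, η = 1 − T_C/T_H = 1 − 286.00/708.15 = 0.5961.
Q_H = W/η = 534/0.5961 = 896 kW.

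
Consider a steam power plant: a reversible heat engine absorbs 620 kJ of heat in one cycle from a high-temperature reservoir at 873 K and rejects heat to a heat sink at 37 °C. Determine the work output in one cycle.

T_C = 37 °C → 37 + 273.15 = 310.15 K.
Since the cycle is reversible, η = 1 − T_C/T_H = 1 − 310.15/873.00 = 0.6447.
W = η·Q_H = 0.6447 × 620 = 400 kJ.

W ≈ 400 kJ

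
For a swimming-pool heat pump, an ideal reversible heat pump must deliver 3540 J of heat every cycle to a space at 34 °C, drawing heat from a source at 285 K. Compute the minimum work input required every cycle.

T_H = 34 °C → 34 + 273.15 = 307.15 K.
Reversible heating COP: COP_HP = T_H/(T_H − T_C) = 307.15/22.15 = 13.8668.
W = Q_H/COP_HP = 3540/13.8668 = 255 J.

W_in ≈ 255 J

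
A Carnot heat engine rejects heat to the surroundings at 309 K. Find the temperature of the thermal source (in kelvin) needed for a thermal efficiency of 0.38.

From η = 1 − T_C/T_H, solving for T_H gives T_H = T_C/(1 − η) = 309.00/(1 − 0.38) = 498 K.

T_H ≈ 498 K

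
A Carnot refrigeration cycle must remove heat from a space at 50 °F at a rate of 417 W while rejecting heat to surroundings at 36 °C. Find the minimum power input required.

Ẇ_in ≈ 38.29 W

T_H = 36 °C → 36 + 273.15 = 309.15 K.
T_C = 50 °F → (50 − 32) × 5/9 = 10.00 °C = 283.15 K.
For a reversible refrigerator, COP_R = T_C/(T_H − T_C) = 283.15/26.00 = 10.8904.
W = Q_C/COP_R = 417/10.8904 = 38.29 W.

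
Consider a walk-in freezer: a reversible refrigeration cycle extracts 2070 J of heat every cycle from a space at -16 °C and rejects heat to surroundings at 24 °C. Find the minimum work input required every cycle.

T_H = 24 °C → 24 + 273.15 = 297.15 K.
T_C = -16 °C → -16 + 273.15 = 257.15 K.
COP_R = T_C/(T_H − T_C) = 257.15/40.00 = 6.4287.
W = Q_C/COP_R = 2070/6.4287 = 322.0 J.

W_in ≈ 322.0 J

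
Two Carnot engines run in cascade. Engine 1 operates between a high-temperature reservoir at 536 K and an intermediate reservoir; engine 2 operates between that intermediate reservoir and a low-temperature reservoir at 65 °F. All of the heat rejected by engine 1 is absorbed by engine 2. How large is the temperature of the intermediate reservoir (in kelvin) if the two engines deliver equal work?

T_C = 65 °F → (65 − 32) × 5/9 = 18.33 °C = 291.48 K.
For reversible stages Q_m = Q_H·(T_m/T_H). Setting W₁ = Q_H(1 − T_m/T_H) equal to W₂ = Q_m(1 − T_C/T_m) = Q_H·(T_m − T_C)/T_H gives T_H − T_m = T_m − T_C, so T_m = (T_H + T_C)/2 = (536.00 + 291.48)/2 = 414 K.

T_m ≈ 414 K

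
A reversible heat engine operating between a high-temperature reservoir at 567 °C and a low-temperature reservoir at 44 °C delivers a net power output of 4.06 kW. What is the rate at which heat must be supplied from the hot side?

T_H = 567 °C → 567 + 273.15 = 840.15 K.
T_C = 44 °C → 44 + 273.15 = 317.15 K.
For a reversible engine, η = 1 − T_C/T_H = 1 − 317.15/840.15 = 0.6225.
Q_H = W/η = 4.06/0.6225 = 6.52 kW.

Q̇_H ≈ 6.52 kW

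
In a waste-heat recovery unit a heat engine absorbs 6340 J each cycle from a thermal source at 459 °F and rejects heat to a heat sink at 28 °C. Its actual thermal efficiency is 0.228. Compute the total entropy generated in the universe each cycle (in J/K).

ΔS_univ ≈ 3.83 J/K

T_H = 459 °F → (459 − 32) × 5/9 = 237.22 °C = 510.37 K.
T_C = 28 °C → 28 + 273.15 = 301.15 K.
W = η·Q_H = 0.228 × 6340 = 1446 J, so Q_C = Q_H − W = 4894 J.
Reservoir entropy changes: ΔS_H = −Q_H/T_H = −6340/510.37 = -12.42 J/K and ΔS_C = +Q_C/T_C = 4894/301.15 = 16.25 J/K.
ΔS_univ = −Q_H/T_H + Q_C/T_C = 3.83 J/K (> 0, since η = 0.228 < η_Carnot = 0.410).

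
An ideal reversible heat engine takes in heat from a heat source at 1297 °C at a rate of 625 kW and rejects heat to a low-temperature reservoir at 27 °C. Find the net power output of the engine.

T_H = 1297 °C → 1297 + 273.15 = 1570.15 K.
T_C = 27 °C → 27 + 273.15 = 300.15 K.
For a reversible engine, η = 1 − T_C/T_H = 1 − 300.15/1570.15 = 0.8088.
W = η·Q_H = 0.8088 × 625 = 505.5 kW.

Ẇ ≈ 505.5 kW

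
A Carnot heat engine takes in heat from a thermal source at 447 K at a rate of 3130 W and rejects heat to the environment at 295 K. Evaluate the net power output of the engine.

η_rev = 1 − T_C/T_H = 1 − 295.00/447.00 = 0.3400.
W = η·Q_H = 0.3400 × 3130 = 1064 W.

Ẇ ≈ 1064 W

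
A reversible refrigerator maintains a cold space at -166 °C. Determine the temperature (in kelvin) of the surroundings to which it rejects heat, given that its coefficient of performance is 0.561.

T_H ≈ 298 K

T_C = -166 °C → -166 + 273.15 = 107.15 K.
COP_R = T_C/(T_H − T_C) ⇒ T_H = T_C·(1 + 1/COP_R) = 107.15 × (1 + 1/0.561) = 298 K.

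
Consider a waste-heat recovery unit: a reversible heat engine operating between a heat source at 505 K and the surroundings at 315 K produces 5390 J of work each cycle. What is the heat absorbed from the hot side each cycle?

Since the cycle is reversible, η = 1 − T_C/T_H = 1 − 315.00/505.00 = 0.3762.
Q_H = W/η = 5390/0.3762 = 14300 J.

Q_H ≈ 14300 J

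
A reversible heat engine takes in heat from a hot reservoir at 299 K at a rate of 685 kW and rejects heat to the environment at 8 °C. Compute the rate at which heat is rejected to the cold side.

T_C = 8 °C → 8 + 273.15 = 281.15 K.
For a reversible engine, η = 1 − T_C/T_H = 1 − 281.15/299.00 = 0.0597.
For a reversible cycle Q_C/Q_H = T_C/T_H, so Q_C = 685 × 281.15/299.00 = 644.1 kW.

Q̇_C ≈ 644.1 kW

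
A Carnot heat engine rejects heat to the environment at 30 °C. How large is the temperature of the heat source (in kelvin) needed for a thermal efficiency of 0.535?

T_H ≈ 652 K

T_C = 30 °C → 30 + 273.15 = 303.15 K.
From η = 1 − T_C/T_H, solving for T_H gives T_H = T_C/(1 − η) = 303.15/(1 − 0.535) = 652 K.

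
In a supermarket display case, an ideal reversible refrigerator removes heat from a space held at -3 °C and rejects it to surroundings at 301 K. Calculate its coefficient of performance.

T_C = -3 °C → -3 + 273.15 = 270.15 K.
COP_R = T_C/(T_H − T_C) = 270.15/(301.00 − 270.15) = 8.76.

COP_R ≈ 8.76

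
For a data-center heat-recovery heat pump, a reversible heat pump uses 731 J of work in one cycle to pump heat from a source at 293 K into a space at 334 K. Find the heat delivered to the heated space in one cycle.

Q_H ≈ 5950 J

For a reversible heat pump, COP_HP = T_H/(T_H − T_C) = 334.00/41.00 = 8.1463.
Q_H = COP_HP · W = 8.1463 × 731 = 5950 J.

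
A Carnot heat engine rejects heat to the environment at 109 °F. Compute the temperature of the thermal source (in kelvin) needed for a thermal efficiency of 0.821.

T_H ≈ 1760 K

T_C = 109 °F → (109 − 32) × 5/9 = 42.78 °C = 315.93 K.
From η = 1 − T_C/T_H, solving for T_H gives T_H = T_C/(1 − η) = 315.93/(1 − 0.821) = 1760 K.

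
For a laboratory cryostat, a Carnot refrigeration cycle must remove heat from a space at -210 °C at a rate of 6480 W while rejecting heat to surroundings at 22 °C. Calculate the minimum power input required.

T_H = 22 °C → 22 + 273.15 = 295.15 K.
T_C = -210 °C → -210 + 273.15 = 63.15 K.
The reversible coefficient of performance is COP_R = T_C/(T_H − T_C) = 63.15/232.00 = 0.2722.
W = Q_C/COP_R = 6480/0.2722 = 23800 W.

Ẇ_in ≈ 23800 W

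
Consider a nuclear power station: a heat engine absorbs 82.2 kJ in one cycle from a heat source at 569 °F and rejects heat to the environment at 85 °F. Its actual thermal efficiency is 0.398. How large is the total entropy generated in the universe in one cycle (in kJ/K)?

T_H = 569 °F → (569 − 32) × 5/9 = 298.33 °C = 571.48 K.
T_C = 85 °F → (85 − 32) × 5/9 = 29.44 °C = 302.59 K.
W = η·Q_H = 0.398 × 82.2 = 32.72 kJ, so Q_C = Q_H − W = 49.48 kJ.
Reservoir entropy changes: ΔS_H = −Q_H/T_H = −82.2/571.48 = -0.1438 kJ/K and ΔS_C = +Q_C/T_C = 49.48/302.59 = 0.1635 kJ/K.
ΔS_univ = −Q_H/T_H + Q_C/T_C = 0.0197 kJ/K (> 0, since η = 0.398 < η_Carnot = 0.471).

ΔS_univ ≈ 0.0197 kJ/K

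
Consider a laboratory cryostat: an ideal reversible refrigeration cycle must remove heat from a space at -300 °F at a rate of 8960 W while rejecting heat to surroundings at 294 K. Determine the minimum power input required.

T_C = -300 °F → (-300 − 32) × 5/9 = -184.44 °C = 88.71 K.
For a reversible refrigerator, COP_R = T_C/(T_H − T_C) = 88.71/205.29 = 0.4321.
W = Q_C/COP_R = 8960/0.4321 = 20740 W.

Ẇ_in ≈ 20740 W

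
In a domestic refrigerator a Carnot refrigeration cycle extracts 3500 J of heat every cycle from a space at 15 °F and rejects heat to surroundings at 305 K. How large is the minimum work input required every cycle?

W_in ≈ 548.1 J

T_C = 15 °F → (15 − 32) × 5/9 = -9.44 °C = 263.71 K.
For a reversible refrigerator, COP_R = T_C/(T_H − T_C) = 263.71/41.29 = 6.3860.
W = Q_C/COP_R = 3500/6.3860 = 548.1 J.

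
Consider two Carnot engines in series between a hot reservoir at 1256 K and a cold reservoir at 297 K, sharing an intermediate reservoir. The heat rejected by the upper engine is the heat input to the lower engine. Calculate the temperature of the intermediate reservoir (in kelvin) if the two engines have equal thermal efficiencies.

T_m ≈ 611 K

Equal efficiencies require 1 − T_m/T_H = 1 − T_C/T_m, i.e. T_m/T_H = T_C/T_m, so T_m = √(T_H·T_C) = √(1256.00 × 297.00) = 611 K.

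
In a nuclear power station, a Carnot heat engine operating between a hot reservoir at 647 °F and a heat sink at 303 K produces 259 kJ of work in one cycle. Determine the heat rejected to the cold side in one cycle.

Q_C ≈ 252 kJ

T_H = 647 °F → (647 − 32) × 5/9 = 341.67 °C = 614.82 K.
The Carnot efficiency is η = 1 − T_C/T_H = 1 − 303.00/614.82 = 0.5072.
Since Q_C/Q_H = T_C/T_H and Q_H = W/η, Q_C = W·T_C/(T_H − T_C) = 259 × 303.00/311.82 = 252 kJ.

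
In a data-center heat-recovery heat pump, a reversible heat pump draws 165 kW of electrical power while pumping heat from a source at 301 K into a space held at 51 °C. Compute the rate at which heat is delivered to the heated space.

T_H = 51 °C → 51 + 273.15 = 324.15 K.
For a reversible heat pump, COP_HP = T_H/(T_H − T_C) = 324.15/23.15 = 14.0022.
Q_H = COP_HP · W = 14.0022 × 165 = 2310 kW.

Q̇_H ≈ 2310 kW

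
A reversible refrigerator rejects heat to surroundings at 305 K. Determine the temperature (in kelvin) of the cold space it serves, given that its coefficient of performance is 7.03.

T_C ≈ 267 K

COP_R = T_C/(T_H − T_C) ⇒ T_C = T_H·COP_R/(1 + COP_R) = 305.00 × 7.03/(1 + 7.03) = 267 K.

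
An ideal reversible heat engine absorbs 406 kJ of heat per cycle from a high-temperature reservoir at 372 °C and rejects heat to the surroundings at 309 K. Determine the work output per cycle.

W ≈ 212 kJ

T_H = 372 °C → 372 + 273.15 = 645.15 K.
Carnot efficiency: η = 1 − T_C/T_H = 1 − 309.00/645.15 = 0.5210.
W = η·Q_H = 0.5210 × 406 = 212 kJ.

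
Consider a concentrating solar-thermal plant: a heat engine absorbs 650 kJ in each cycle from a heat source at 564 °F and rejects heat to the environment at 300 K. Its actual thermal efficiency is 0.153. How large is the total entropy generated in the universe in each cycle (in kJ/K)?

ΔS_univ ≈ 0.692 kJ/K

T_H = 564 °F → (564 − 32) × 5/9 = 295.56 °C = 568.71 K.
W = η·Q_H = 0.153 × 650 = 99.45 kJ, so Q_C = Q_H − W = 550.5 kJ.
Entropy balance on the reservoirs: −Q_H/T_H = -1.143 kJ/K, +Q_C/T_C = 1.835 kJ/K.
ΔS_univ = −Q_H/T_H + Q_C/T_C = 0.692 kJ/K (> 0, since η = 0.153 < η_Carnot = 0.472).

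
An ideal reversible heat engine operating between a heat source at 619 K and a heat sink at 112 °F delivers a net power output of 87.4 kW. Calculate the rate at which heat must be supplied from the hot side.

Q̇_H ≈ 179 kW

T_C = 112 °F → (112 − 32) × 5/9 = 44.44 °C = 317.59 K.
The Carnot efficiency is η = 1 − T_C/T_H = 1 − 317.59/619.00 = 0.4869.
Q_H = W/η = 87.4/0.4869 = 179 kW.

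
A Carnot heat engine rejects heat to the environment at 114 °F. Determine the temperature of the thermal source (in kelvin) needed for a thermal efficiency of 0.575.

T_H ≈ 750 K

T_C = 114 °F → (114 − 32) × 5/9 = 45.56 °C = 318.71 K.
From η = 1 − T_C/T_H, solving for T_H gives T_H = T_C/(1 − η) = 318.71/(1 − 0.575) = 750 K.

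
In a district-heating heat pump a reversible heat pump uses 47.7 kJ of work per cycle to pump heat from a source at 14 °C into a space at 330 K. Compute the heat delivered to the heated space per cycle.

T_C = 14 °C → 14 + 273.15 = 287.15 K.
For a reversible heat pump, COP_HP = T_H/(T_H − T_C) = 330.00/42.85 = 7.7013.
Q_H = COP_HP · W = 7.7013 × 47.7 = 367 kJ.

Q_H ≈ 367 kJ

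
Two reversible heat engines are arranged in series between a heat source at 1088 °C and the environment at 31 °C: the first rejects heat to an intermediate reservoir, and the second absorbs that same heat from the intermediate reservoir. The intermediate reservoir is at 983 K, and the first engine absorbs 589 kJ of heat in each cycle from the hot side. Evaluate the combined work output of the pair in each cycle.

T_H = 1088 °C → 1088 + 273.15 = 1361.15 K.
T_C = 31 °C → 31 + 273.15 = 304.15 K.
Two reversible stages in series are equivalent to a single Carnot engine between T_H and T_C, so η_total = 1 − T_C/T_H = 1 − 304.15/1361.15 = 0.7765.
W_total = η_total · Q_H = 0.7765 × 589 = 457 kJ.

W_total ≈ 457 kJ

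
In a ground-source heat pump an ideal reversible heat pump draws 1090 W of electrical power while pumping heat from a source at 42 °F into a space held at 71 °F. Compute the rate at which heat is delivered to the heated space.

T_H = 71 °F → (71 − 32) × 5/9 = 21.67 °C = 294.82 K.
T_C = 42 °F → (42 − 32) × 5/9 = 5.56 °C = 278.71 K.
Reversible heating COP: COP_HP = T_H/(T_H − T_C) = 294.82/16.11 = 18.2990.
Q_H = COP_HP · W = 18.2990 × 1090 = 19900 W.

Q̇_H ≈ 19900 W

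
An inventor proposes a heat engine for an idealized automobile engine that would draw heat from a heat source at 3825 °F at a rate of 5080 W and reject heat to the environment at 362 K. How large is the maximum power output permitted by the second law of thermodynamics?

T_H = 3825 °F → (3825 − 32) × 5/9 = 2107.22 °C = 2380.37 K.
The upper bound on efficiency is η_max = 1 − T_C/T_H = 1 − 362.00/2380.37 = 0.8479.
W_max = η_max · Q_H = 0.8479 × 5080 = 4307 W.

Ẇ_max ≈ 4307 W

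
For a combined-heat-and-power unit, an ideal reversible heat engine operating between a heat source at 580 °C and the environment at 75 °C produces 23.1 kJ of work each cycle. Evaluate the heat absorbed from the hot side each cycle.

Q_H ≈ 39.0 kJ

T_H = 580 °C → 580 + 273.15 = 853.15 K.
T_C = 75 °C → 75 + 273.15 = 348.15 K.
Since the cycle is reversible, η = 1 − T_C/T_H = 1 − 348.15/853.15 = 0.5919.
Q_H = W/η = 23.1/0.5919 = 39.0 kJ.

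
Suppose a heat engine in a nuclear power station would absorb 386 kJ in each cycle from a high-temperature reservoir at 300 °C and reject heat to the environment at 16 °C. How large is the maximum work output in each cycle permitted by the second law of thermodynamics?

W_max ≈ 191 kJ

T_H = 300 °C → 300 + 273.15 = 573.15 K.
T_C = 16 °C → 16 + 273.15 = 289.15 K.
No engine can exceed the Carnot limit: η_max = 1 − T_C/T_H = 1 − 289.15/573.15 = 0.4955.
W_max = η_max · Q_H = 0.4955 × 386 = 191 kJ.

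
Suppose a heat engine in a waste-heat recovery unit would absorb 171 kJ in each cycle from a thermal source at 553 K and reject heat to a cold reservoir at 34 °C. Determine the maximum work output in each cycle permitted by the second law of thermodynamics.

T_C = 34 °C → 34 + 273.15 = 307.15 K.
The upper bound on efficiency is η_max = 1 − T_C/T_H = 1 − 307.15/553.00 = 0.4446.
W_max = η_max · Q_H = 0.4446 × 171 = 76.0 kJ.

W_max ≈ 76.0 kJ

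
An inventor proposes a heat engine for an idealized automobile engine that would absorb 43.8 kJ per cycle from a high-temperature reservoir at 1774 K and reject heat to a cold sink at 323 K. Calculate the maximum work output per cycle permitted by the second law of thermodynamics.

The second-law ceiling is the Carnot efficiency, η_max = 1 − T_C/T_H = 1 − 323.00/1774.00 = 0.8179.
W_max = η_max · Q_H = 0.8179 × 43.8 = 35.83 kJ.

W_max ≈ 35.83 kJ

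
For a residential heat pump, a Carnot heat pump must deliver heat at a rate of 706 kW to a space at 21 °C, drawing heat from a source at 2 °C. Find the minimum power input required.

T_H = 21 °C → 21 + 273.15 = 294.15 K.
T_C = 2 °C → 2 + 273.15 = 275.15 K.
The Carnot heat-pump COP is COP_HP = T_H/(T_H − T_C) = 294.15/19.00 = 15.4816.
W = Q_H/COP_HP = 706/15.4816 = 45.60 kW.

Ẇ_in ≈ 45.60 kW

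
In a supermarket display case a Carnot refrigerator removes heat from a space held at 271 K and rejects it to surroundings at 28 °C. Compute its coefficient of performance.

T_H = 28 °C → 28 + 273.15 = 301.15 K.
For a reversible refrigerator, COP_R = T_C/(T_H − T_C) = 271.00/(301.15 − 271.00) = 8.99.

COP_R ≈ 8.99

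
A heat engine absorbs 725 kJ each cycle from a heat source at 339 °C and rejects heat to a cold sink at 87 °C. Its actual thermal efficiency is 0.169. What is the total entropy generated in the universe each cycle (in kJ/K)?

ΔS_univ ≈ 0.4885 kJ/K

T_H = 339 °C → 339 + 273.15 = 612.15 K.
T_C = 87 °C → 87 + 273.15 = 360.15 K.
W = η·Q_H = 0.169 × 725 = 122.5 kJ, so Q_C = Q_H − W = 602.5 kJ.
The hot reservoir loses entropy Q_H/T_H = 725/612.15 = 1.184 kJ/K; the cold reservoir gains Q_C/T_C = 602.5/360.15 = 1.673 kJ/K.
ΔS_univ = −Q_H/T_H + Q_C/T_C = 0.4885 kJ/K (> 0, since η = 0.169 < η_Carnot = 0.412).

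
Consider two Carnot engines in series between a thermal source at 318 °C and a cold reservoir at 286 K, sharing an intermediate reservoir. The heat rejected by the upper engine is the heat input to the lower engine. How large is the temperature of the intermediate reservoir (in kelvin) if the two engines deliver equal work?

T_H = 318 °C → 318 + 273.15 = 591.15 K.
For reversible stages Q_m = Q_H·(T_m/T_H). Setting W₁ = Q_H(1 − T_m/T_H) equal to W₂ = Q_m(1 − T_C/T_m) = Q_H·(T_m − T_C)/T_H gives T_H − T_m = T_m − T_C, so T_m = (T_H + T_C)/2 = (591.15 + 286.00)/2 = 439 K.

T_m ≈ 439 K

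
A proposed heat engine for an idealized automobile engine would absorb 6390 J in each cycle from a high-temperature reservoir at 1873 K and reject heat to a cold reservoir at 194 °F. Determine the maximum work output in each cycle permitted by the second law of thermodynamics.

W_max ≈ 5150 J

T_C = 194 °F → (194 − 32) × 5/9 = 90.00 °C = 363.15 K.
The upper bound on efficiency is η_max = 1 − T_C/T_H = 1 − 363.15/1873.00 = 0.8061.
W_max = η_max · Q_H = 0.8061 × 6390 = 5150 J.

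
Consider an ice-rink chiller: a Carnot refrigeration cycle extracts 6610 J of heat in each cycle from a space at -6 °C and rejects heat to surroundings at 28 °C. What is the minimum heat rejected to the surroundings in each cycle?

T_H = 28 °C → 28 + 273.15 = 301.15 K.
T_C = -6 °C → -6 + 273.15 = 267.15 K.
For a reversible cycle Q_H/Q_C = T_H/T_C, so Q_H = Q_C·T_H/T_C = 6610 × 301.15/267.15 = 7450 J.

Q_H ≈ 7450 J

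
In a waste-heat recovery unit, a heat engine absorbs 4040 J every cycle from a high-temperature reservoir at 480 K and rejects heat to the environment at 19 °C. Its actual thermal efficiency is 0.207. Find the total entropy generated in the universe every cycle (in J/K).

ΔS_univ ≈ 2.549 J/K

T_C = 19 °C → 19 + 273.15 = 292.15 K.
W = η·Q_H = 0.207 × 4040 = 836.3 J, so Q_C = Q_H − W = 3204 J.
Reservoir entropy changes: ΔS_H = −Q_H/T_H = −4040/480.00 = -8.417 J/K and ΔS_C = +Q_C/T_C = 3204/292.15 = 10.97 J/K.
ΔS_univ = −Q_H/T_H + Q_C/T_C = 2.549 J/K (> 0, since η = 0.207 < η_Carnot = 0.391).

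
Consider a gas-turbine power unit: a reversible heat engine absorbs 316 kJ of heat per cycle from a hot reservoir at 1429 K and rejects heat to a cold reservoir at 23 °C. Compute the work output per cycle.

T_C = 23 °C → 23 + 273.15 = 296.15 K.
The Carnot efficiency is η = 1 − T_C/T_H = 1 − 296.15/1429.00 = 0.7928.
W = η·Q_H = 0.7928 × 316 = 251 kJ.

W ≈ 251 kJ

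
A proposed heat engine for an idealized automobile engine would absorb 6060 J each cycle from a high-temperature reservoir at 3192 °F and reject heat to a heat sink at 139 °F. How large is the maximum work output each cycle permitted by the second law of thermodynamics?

T_H = 3192 °F → (3192 − 32) × 5/9 = 1755.56 °C = 2028.71 K.
T_C = 139 °F → (139 − 32) × 5/9 = 59.44 °C = 332.59 K.
The second-law ceiling is the Carnot efficiency, η_max = 1 − T_C/T_H = 1 − 332.59/2028.71 = 0.8361.
W_max = η_max · Q_H = 0.8361 × 6060 = 5070 J.

W_max ≈ 5070 J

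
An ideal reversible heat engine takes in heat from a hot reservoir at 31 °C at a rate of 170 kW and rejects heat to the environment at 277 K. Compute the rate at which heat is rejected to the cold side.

T_H = 31 °C → 31 + 273.15 = 304.15 K.
η_rev = 1 − T_C/T_H = 1 − 277.00/304.15 = 0.0893.
For a reversible cycle Q_C/Q_H = T_C/T_H, so Q_C = 170 × 277.00/304.15 = 154.8 kW.

Q̇_C ≈ 154.8 kW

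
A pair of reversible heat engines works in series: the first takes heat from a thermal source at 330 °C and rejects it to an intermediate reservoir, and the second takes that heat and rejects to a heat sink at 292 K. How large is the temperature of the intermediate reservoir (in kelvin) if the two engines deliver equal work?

T_m ≈ 448 K

T_H = 330 °C → 330 + 273.15 = 603.15 K.
For reversible stages Q_m = Q_H·(T_m/T_H). Setting W₁ = Q_H(1 − T_m/T_H) equal to W₂ = Q_m(1 − T_C/T_m) = Q_H·(T_m − T_C)/T_H gives T_H − T_m = T_m − T_C, so T_m = (T_H + T_C)/2 = (603.15 + 292.00)/2 = 448 K.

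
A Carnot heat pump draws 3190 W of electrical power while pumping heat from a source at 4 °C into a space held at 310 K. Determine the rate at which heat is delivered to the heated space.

T_C = 4 °C → 4 + 273.15 = 277.15 K.
The Carnot heat-pump COP is COP_HP = T_H/(T_H − T_C) = 310.00/32.85 = 9.4368.
Q_H = COP_HP · W = 9.4368 × 3190 = 30100 W.

Q̇_H ≈ 30100 W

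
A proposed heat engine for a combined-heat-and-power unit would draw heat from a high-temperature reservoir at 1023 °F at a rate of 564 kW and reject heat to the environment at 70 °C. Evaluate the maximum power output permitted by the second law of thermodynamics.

T_H = 1023 °F → (1023 − 32) × 5/9 = 550.56 °C = 823.71 K.
T_C = 70 °C → 70 + 273.15 = 343.15 K.
By the Carnot theorem, η_max = 1 − T_C/T_H = 1 − 343.15/823.71 = 0.5834.
W_max = η_max · Q_H = 0.5834 × 564 = 329 kW.

Ẇ_max ≈ 329 kW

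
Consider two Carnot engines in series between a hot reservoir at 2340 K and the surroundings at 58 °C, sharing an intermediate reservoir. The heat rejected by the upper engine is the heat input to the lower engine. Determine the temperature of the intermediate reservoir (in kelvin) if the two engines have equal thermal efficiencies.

T_C = 58 °C → 58 + 273.15 = 331.15 K.
Equal efficiencies require 1 − T_m/T_H = 1 − T_C/T_m, i.e. T_m/T_H = T_C/T_m, so T_m = √(T_H·T_C) = √(2340.00 × 331.15) = 880.3 K.

T_m ≈ 880.3 K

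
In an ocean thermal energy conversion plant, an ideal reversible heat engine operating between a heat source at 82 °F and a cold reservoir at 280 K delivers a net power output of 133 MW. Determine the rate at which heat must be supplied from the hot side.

Q̇_H ≈ 1910 MW

T_H = 82 °F → (82 − 32) × 5/9 = 27.78 °C = 300.93 K.
Carnot efficiency: η = 1 − T_C/T_H = 1 − 280.00/300.93 = 0.0695.
Q_H = W/η = 133/0.0695 = 1910 MW.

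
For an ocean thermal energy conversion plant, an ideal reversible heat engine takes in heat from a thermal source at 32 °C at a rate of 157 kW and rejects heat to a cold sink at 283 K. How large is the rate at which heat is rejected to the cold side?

Q̇_C ≈ 146 kW

T_H = 32 °C → 32 + 273.15 = 305.15 K.
For a reversible engine, η = 1 − T_C/T_H = 1 − 283.00/305.15 = 0.0726.
For a reversible cycle Q_C/Q_H = T_C/T_H, so Q_C = 157 × 283.00/305.15 = 146 kW.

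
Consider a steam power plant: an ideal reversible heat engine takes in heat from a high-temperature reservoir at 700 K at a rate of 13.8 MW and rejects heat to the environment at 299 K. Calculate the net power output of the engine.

Ẇ ≈ 7.91 MW

Carnot efficiency: η = 1 − T_C/T_H = 1 − 299.00/700.00 = 0.5729.
W = η·Q_H = 0.5729 × 13.8 = 7.91 MW.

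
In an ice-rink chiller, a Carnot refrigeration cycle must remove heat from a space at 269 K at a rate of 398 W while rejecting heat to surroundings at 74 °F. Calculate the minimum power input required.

T_H = 74 °F → (74 − 32) × 5/9 = 23.33 °C = 296.48 K.
Carnot COP: COP_R = T_C/(T_H − T_C) = 269.00/27.48 = 9.7878.
W = Q_C/COP_R = 398/9.7878 = 40.66 W.

Ẇ_in ≈ 40.66 W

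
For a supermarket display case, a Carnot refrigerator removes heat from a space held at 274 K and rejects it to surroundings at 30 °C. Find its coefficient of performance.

COP_R ≈ 9.40

T_H = 30 °C → 30 + 273.15 = 303.15 K.
Carnot COP: COP_R = T_C/(T_H − T_C) = 274.00/(303.15 − 274.00) = 9.40.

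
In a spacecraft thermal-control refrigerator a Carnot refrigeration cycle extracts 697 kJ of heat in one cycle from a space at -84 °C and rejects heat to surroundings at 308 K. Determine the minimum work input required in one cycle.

T_C = -84 °C → -84 + 273.15 = 189.15 K.
COP_R = T_C/(T_H − T_C) = 189.15/118.85 = 1.5915.
W = Q_C/COP_R = 697/1.5915 = 438 kJ.

W_in ≈ 438 kJ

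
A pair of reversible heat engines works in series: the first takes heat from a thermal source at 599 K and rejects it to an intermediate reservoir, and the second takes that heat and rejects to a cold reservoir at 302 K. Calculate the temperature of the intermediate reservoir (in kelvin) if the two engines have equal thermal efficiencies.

T_m ≈ 425.3 K

Equal efficiencies require 1 − T_m/T_H = 1 − T_C/T_m, i.e. T_m/T_H = T_C/T_m, so T_m = √(T_H·T_C) = √(599.00 × 302.00) = 425.3 K.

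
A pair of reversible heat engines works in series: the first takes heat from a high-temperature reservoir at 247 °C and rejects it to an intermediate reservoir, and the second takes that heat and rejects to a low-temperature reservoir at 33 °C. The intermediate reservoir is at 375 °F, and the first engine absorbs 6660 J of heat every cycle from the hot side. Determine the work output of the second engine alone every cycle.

W₂ ≈ 2017 J

T_H = 247 °C → 247 + 273.15 = 520.15 K.
T_C = 33 °C → 33 + 273.15 = 306.15 K.
T_m = 375 °F → (375 − 32) × 5/9 = 190.56 °C = 463.71 K.
Heat entering the second stage: Q_m = Q_H·(T_m/T_H) = 6660 × 463.71/520.15 = 5937 J.
Second-stage efficiency η₂ = 1 − T_C/T_m = 1 − 306.15/463.71 = 0.3398, so W₂ = η₂·Q_m = 2017 J.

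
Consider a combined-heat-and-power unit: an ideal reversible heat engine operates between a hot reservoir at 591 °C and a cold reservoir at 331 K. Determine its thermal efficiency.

T_H = 591 °C → 591 + 273.15 = 864.15 K.
η_rev = 1 − T_C/T_H = 1 − 331.00/864.15 = 0.6170.

η ≈ 0.6170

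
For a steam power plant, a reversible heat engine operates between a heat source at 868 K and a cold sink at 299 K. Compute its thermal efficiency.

η ≈ 0.656

η_rev = 1 − T_C/T_H = 1 − 299.00/868.00 = 0.656.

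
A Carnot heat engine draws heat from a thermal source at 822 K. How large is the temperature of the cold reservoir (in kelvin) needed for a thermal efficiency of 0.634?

T_C ≈ 301 K

From η = 1 − T_C/T_H, T_C = T_H·(1 − η) = 822.00 × (1 − 0.634) = 301 K.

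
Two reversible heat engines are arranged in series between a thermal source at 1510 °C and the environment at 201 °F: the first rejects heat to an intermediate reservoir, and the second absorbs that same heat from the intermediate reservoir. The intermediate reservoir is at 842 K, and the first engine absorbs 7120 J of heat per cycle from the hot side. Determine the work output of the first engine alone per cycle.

T_H = 1510 °C → 1510 + 273.15 = 1783.15 K.
T_C = 201 °F → (201 − 32) × 5/9 = 93.89 °C = 367.04 K.
First-stage efficiency η₁ = 1 − T_m/T_H = 1 − 842.00/1783.15 = 0.5278.
W₁ = η₁·Q_H = 0.5278 × 7120 = 3758 J.

W₁ ≈ 3758 J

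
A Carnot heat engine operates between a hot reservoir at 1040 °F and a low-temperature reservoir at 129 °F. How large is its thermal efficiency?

T_H = 1040 °F → (1040 − 32) × 5/9 = 560.00 °C = 833.15 K.
T_C = 129 °F → (129 − 32) × 5/9 = 53.89 °C = 327.04 K.
The Carnot efficiency is η = 1 − T_C/T_H = 1 − 327.04/833.15 = 0.607.

η ≈ 0.607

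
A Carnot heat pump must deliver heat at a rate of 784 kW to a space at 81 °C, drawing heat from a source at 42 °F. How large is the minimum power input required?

T_H = 81 °C → 81 + 273.15 = 354.15 K.
T_C = 42 °F → (42 − 32) × 5/9 = 5.56 °C = 278.71 K.
For a reversible heat pump, COP_HP = T_H/(T_H − T_C) = 354.15/75.44 = 4.6942.
W = Q_H/COP_HP = 784/4.6942 = 167.0 kW.

Ẇ_in ≈ 167.0 kW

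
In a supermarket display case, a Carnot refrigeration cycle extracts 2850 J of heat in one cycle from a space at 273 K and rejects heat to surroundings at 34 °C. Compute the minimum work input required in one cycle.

T_H = 34 °C → 34 + 273.15 = 307.15 K.
Carnot COP: COP_R = T_C/(T_H − T_C) = 273.00/34.15 = 7.9941.
W = Q_C/COP_R = 2850/7.9941 = 357 J.

W_in ≈ 357 J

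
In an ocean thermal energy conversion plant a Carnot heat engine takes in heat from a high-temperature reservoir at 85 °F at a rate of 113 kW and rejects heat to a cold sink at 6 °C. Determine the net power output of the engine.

T_H = 85 °F → (85 − 32) × 5/9 = 29.44 °C = 302.59 K.
T_C = 6 °C → 6 + 273.15 = 279.15 K.
Carnot efficiency: η = 1 − T_C/T_H = 1 − 279.15/302.59 = 0.0775.
W = η·Q_H = 0.0775 × 113 = 8.76 kW.

Ẇ ≈ 8.76 kW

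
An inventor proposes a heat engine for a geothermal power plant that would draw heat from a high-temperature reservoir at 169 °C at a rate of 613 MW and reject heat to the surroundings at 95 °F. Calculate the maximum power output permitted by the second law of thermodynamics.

Ẇ_max ≈ 186 MW

T_H = 169 °C → 169 + 273.15 = 442.15 K.
T_C = 95 °F → (95 − 32) × 5/9 = 35.00 °C = 308.15 K.
The second-law ceiling is the Carnot efficiency, η_max = 1 − T_C/T_H = 1 − 308.15/442.15 = 0.3031.
W_max = η_max · Q_H = 0.3031 × 613 = 186 MW.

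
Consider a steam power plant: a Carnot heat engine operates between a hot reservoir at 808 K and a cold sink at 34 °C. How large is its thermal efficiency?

T_C = 34 °C → 34 + 273.15 = 307.15 K.
Carnot efficiency: η = 1 − T_C/T_H = 1 − 307.15/808.00 = 0.620.

η ≈ 0.620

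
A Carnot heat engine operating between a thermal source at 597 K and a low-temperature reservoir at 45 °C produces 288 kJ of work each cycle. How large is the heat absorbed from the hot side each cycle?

Q_H ≈ 616.6 kJ

T_C = 45 °C → 45 + 273.15 = 318.15 K.
The Carnot efficiency is η = 1 − T_C/T_H = 1 − 318.15/597.00 = 0.4671.
Q_H = W/η = 288/0.4671 = 616.6 kJ.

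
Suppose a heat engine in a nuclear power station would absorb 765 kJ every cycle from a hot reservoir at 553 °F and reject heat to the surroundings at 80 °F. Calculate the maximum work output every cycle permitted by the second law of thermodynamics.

W_max ≈ 357 kJ

T_H = 553 °F → (553 − 32) × 5/9 = 289.44 °C = 562.59 K.
T_C = 80 °F → (80 − 32) × 5/9 = 26.67 °C = 299.82 K.
The second-law ceiling is the Carnot efficiency, η_max = 1 − T_C/T_H = 1 − 299.82/562.59 = 0.4671.
W_max = η_max · Q_H = 0.4671 × 765 = 357 kJ.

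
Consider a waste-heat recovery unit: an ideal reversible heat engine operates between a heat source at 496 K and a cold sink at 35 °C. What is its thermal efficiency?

T_C = 35 °C → 35 + 273.15 = 308.15 K.
For a reversible engine, η = 1 − T_C/T_H = 1 − 308.15/496.00 = 0.3787.

η ≈ 0.3787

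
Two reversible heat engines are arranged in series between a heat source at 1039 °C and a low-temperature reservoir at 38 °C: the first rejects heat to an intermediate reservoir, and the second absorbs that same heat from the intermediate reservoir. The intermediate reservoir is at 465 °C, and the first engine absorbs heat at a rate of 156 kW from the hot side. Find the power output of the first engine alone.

Ẇ₁ ≈ 68.24 kW

T_H = 1039 °C → 1039 + 273.15 = 1312.15 K.
T_C = 38 °C → 38 + 273.15 = 311.15 K.
T_m = 465 °C → 465 + 273.15 = 738.15 K.
First-stage efficiency η₁ = 1 − T_m/T_H = 1 − 738.15/1312.15 = 0.4374.
W₁ = η₁·Q_H = 0.4374 × 156 = 68.24 kW.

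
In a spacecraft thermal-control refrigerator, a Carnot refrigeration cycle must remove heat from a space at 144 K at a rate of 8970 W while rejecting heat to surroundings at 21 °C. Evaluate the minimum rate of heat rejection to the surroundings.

T_H = 21 °C → 21 + 273.15 = 294.15 K.
For a reversible cycle Q_H/Q_C = T_H/T_C, so Q_H = Q_C·T_H/T_C = 8970 × 294.15/144.00 = 18300 W.

Q̇_H ≈ 18300 W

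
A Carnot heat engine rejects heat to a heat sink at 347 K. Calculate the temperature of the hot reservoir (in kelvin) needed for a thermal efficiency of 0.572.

T_H ≈ 811 K

From η = 1 − T_C/T_H, solving for T_H gives T_H = T_C/(1 − η) = 347.00/(1 − 0.572) = 811 K.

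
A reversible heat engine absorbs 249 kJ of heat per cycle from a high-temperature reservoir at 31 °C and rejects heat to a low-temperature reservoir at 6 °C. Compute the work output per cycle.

T_H = 31 °C → 31 + 273.15 = 304.15 K.
T_C = 6 °C → 6 + 273.15 = 279.15 K.
The Carnot efficiency is η = 1 − T_C/T_H = 1 − 279.15/304.15 = 0.0822.
W = η·Q_H = 0.0822 × 249 = 20.5 kJ.

W ≈ 20.5 kJ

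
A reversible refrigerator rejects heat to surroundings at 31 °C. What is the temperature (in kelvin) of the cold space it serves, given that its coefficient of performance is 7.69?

T_H = 31 °C → 31 + 273.15 = 304.15 K.
COP_R = T_C/(T_H − T_C) ⇒ T_C = T_H·COP_R/(1 + COP_R) = 304.15 × 7.69/(1 + 7.69) = 269 K.

T_C ≈ 269 K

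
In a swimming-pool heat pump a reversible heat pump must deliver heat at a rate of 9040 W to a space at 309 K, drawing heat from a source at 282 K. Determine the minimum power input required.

Ẇ_in ≈ 790 W

Reversible heating COP: COP_HP = T_H/(T_H − T_C) = 309.00/27.00 = 11.4444.
W = Q_H/COP_HP = 9040/11.4444 = 790 W.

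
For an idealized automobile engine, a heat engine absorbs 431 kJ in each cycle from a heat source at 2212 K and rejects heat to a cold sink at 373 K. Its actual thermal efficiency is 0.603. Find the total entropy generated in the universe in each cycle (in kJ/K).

W = η·Q_H = 0.603 × 431 = 259.9 kJ, so Q_C = Q_H − W = 171.1 kJ.
The hot reservoir loses entropy Q_H/T_H = 431/2212.00 = 0.1948 kJ/K; the cold reservoir gains Q_C/T_C = 171.1/373.00 = 0.4587 kJ/K.
ΔS_univ = −Q_H/T_H + Q_C/T_C = 0.264 kJ/K (> 0, since η = 0.603 < η_Carnot = 0.831).

ΔS_univ ≈ 0.264 kJ/K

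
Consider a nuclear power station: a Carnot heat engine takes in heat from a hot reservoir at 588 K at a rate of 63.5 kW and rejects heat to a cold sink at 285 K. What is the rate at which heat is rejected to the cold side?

Q̇_C ≈ 30.78 kW

The Carnot efficiency is η = 1 − T_C/T_H = 1 − 285.00/588.00 = 0.5153.
For a reversible cycle Q_C/Q_H = T_C/T_H, so Q_C = 63.5 × 285.00/588.00 = 30.78 kW.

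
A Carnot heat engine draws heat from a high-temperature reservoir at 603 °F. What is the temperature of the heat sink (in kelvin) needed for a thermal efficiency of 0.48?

T_H = 603 °F → (603 − 32) × 5/9 = 317.22 °C = 590.37 K.
From η = 1 − T_C/T_H, T_C = T_H·(1 − η) = 590.37 × (1 − 0.48) = 307.0 K.

T_C ≈ 307.0 K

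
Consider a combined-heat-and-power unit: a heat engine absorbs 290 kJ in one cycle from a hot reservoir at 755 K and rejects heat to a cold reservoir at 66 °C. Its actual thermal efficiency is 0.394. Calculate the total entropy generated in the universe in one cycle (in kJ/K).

ΔS_univ ≈ 0.134 kJ/K

T_C = 66 °C → 66 + 273.15 = 339.15 K.
W = η·Q_H = 0.394 × 290 = 114.3 kJ, so Q_C = Q_H − W = 175.7 kJ.
The hot reservoir loses entropy Q_H/T_H = 290/755.00 = 0.3841 kJ/K; the cold reservoir gains Q_C/T_C = 175.7/339.15 = 0.5182 kJ/K.
ΔS_univ = −Q_H/T_H + Q_C/T_C = 0.134 kJ/K (> 0, since η = 0.394 < η_Carnot = 0.551).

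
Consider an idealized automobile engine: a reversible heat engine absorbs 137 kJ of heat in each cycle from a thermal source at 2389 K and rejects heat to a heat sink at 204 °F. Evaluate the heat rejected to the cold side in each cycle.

T_C = 204 °F → (204 − 32) × 5/9 = 95.56 °C = 368.71 K.
η_rev = 1 − T_C/T_H = 1 − 368.71/2389.00 = 0.8457.
For a reversible cycle Q_C/Q_H = T_C/T_H, so Q_C = 137 × 368.71/2389.00 = 21.14 kJ.

Q_C ≈ 21.14 kJ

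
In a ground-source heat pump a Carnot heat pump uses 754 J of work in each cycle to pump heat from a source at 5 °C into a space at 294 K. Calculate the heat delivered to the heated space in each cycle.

T_C = 5 °C → 5 + 273.15 = 278.15 K.
COP_HP = T_H/(T_H − T_C) = 294.00/15.85 = 18.5489.
Q_H = COP_HP · W = 18.5489 × 754 = 14000 J.

Q_H ≈ 14000 J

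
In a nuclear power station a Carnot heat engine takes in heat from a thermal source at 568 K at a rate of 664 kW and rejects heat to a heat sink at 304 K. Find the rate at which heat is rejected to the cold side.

Q̇_C ≈ 355 kW

For a reversible engine, η = 1 − T_C/T_H = 1 − 304.00/568.00 = 0.4648.
For a reversible cycle Q_C/Q_H = T_C/T_H, so Q_C = 664 × 304.00/568.00 = 355 kW.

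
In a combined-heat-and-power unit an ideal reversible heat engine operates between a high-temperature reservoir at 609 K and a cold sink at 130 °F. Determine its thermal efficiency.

T_C = 130 °F → (130 − 32) × 5/9 = 54.44 °C = 327.59 K.
Carnot efficiency: η = 1 − T_C/T_H = 1 − 327.59/609.00 = 0.462.

η ≈ 0.462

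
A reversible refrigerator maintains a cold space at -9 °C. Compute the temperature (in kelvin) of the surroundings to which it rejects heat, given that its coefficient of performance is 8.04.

T_H ≈ 297 K

T_C = -9 °C → -9 + 273.15 = 264.15 K.
COP_R = T_C/(T_H − T_C) ⇒ T_H = T_C·(1 + 1/COP_R) = 264.15 × (1 + 1/8.04) = 297 K.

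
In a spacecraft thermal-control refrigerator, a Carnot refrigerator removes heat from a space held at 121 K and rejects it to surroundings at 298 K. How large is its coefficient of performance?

COP_R ≈ 0.6836

The reversible coefficient of performance is COP_R = T_C/(T_H − T_C) = 121.00/(298.00 − 121.00) = 0.6836.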